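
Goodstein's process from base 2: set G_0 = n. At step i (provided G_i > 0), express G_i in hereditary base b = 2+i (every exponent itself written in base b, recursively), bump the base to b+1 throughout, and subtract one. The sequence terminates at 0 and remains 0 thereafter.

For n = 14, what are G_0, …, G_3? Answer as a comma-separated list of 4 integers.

14, 110, 1281, 18750

i=0: 14 = 2^(2 + 1) + 2^2 + 2 (b=2); 2→3: 3^(3 + 1) + 3^3 + 3 = 111; 111−1 = 110
i=1: 110 = 3^(3 + 1) + 3^3 + 2 (b=3); 3→4: 4^(4 + 1) + 4^4 + 2 = 1282; 1282−1 = 1281
i=2: 1281 = 4^(4 + 1) + 4^4 + 1 (b=4); 4→5: 5^(5 + 1) + 5^5 + 1 = 18751; 18751−1 = 18750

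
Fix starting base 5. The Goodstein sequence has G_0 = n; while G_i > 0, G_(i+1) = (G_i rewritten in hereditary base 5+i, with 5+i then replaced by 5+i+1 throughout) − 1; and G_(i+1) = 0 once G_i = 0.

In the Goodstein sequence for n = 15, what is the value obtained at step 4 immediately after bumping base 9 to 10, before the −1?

22

[0] 15 ≡ 3·5 (base 5). Lift 6: 18. −1: 17.
[1] 17 ≡ 2·6 + 5 (base 6). Lift 7: 19. −1: 18.
[2] 18 ≡ 2·7 + 4 (base 7). Lift 8: 20. −1: 19.
[3] 19 ≡ 2·8 + 3 (base 8). Lift 9: 21. −1: 20.
[4] 20 ≡ 2·9 + 2 (base 9). Lift 10: 22. −1: 21.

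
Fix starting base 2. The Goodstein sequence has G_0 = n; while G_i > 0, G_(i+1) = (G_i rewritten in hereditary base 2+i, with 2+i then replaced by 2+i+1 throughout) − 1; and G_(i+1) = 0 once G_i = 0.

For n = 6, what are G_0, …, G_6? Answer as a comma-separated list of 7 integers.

G_0=6  [base 2] 2^2 + 2  →[2↦3]→  3^3 + 3 = 30  −1 ⇒ G_1=29
G_1=29  [base 3] 3^3 + 2  →[3↦4]→  4^4 + 2 = 258  −1 ⇒ G_2=257
G_2=257  [base 4] 4^4 + 1  →[4↦5]→  5^5 + 1 = 3126  −1 ⇒ G_3=3125
G_3=3125  [base 5] 5^5  →[5↦6]→  6^6 = 46656  −1 ⇒ G_4=46655
G_4=46655  [base 6] 5·6^5 + 5·6^4 + 5·6^3 + 5·6^2 + 5·6 + 5  →[6↦7]→  5·7^5 + 5·7^4 + 5·7^3 + 5·7^2 + 5·7 + 5 = 98040  −1 ⇒ G_5=98039
G_5=98039  [base 7] 5·7^5 + 5·7^4 + 5·7^3 + 5·7^2 + 5·7 + 4  →[7↦8]→  5·8^5 + 5·8^4 + 5·8^3 + 5·8^2 + 5·8 + 4 = 187244  −1 ⇒ G_6=187243

6, 29, 257, 3125, 46655, 98039, 187243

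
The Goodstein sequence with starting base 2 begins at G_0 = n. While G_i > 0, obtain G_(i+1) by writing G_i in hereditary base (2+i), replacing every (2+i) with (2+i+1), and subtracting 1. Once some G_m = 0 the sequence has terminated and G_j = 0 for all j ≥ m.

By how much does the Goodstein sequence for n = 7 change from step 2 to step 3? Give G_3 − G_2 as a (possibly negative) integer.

G_0 = 7. HB_2(7) = 2^2 + 2 + 1. Bump = 31. G_1 = 30.
G_1 = 30. HB_3(30) = 3^3 + 3. Bump = 260. G_2 = 259.
G_2 = 259. HB_4(259) = 4^4 + 3. Bump = 3128. G_3 = 3127.

2868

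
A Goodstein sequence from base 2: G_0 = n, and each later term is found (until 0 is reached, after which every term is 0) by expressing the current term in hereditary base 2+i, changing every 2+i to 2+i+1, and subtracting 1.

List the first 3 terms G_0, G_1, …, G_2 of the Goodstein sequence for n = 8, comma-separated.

base 2: 8 = 2^(2 + 1); at 3: 3^(3 + 1) = 81; next = 80
base 3: 80 = 2·3^3 + 2·3^2 + 2·3 + 2; at 4: 2·4^4 + 2·4^2 + 2·4 + 2 = 554; next = 553

8, 80, 553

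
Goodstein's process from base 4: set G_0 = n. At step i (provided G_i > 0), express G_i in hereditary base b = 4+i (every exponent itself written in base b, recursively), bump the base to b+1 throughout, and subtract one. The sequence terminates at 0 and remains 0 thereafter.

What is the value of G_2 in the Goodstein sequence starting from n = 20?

39

(0) 20|_4 = 4^2 + 4 ↦ 5^2 + 5|_5 = 30 ⇒ 29
(1) 29|_5 = 5^2 + 4 ↦ 6^2 + 4|_6 = 40 ⇒ 39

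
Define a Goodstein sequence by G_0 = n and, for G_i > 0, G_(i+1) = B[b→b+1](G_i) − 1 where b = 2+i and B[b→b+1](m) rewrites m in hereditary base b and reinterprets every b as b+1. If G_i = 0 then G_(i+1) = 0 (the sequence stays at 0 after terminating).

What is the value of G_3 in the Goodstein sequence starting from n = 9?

9842

base 2: 9 = 2^(2 + 1) + 1; at 3: 3^(3 + 1) + 1 = 82; next = 81
base 3: 81 = 3^(3 + 1); at 4: 4^(4 + 1) = 1024; next = 1023
base 4: 1023 = 3·4^4 + 3·4^3 + 3·4^2 + 3·4 + 3; at 5: 3·5^5 + 3·5^3 + 3·5^2 + 3·5 + 3 = 9843; next = 9842
base 5: 9842 = 3·5^5 + 3·5^3 + 3·5^2 + 3·5 + 2; at 6: 3·6^6 + 3·6^3 + 3·6^2 + 3·6 + 2 = 140744; next = 140743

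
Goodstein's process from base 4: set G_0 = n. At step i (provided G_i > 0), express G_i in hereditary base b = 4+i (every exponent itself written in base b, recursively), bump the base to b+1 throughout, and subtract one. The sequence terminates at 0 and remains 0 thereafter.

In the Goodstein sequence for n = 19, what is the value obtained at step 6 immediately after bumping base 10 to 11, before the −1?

82

base 4: 19 = 4^2 + 3; at 5: 5^2 + 3 = 28; next = 27
base 5: 27 = 5^2 + 2; at 6: 6^2 + 2 = 38; next = 37
base 6: 37 = 6^2 + 1; at 7: 7^2 + 1 = 50; next = 49
base 7: 49 = 7^2; at 8: 8^2 = 64; next = 63
base 8: 63 = 7·8 + 7; at 9: 7·9 + 7 = 70; next = 69
base 9: 69 = 7·9 + 6; at 10: 7·10 + 6 = 76; next = 75
base 10: 75 = 7·10 + 5; at 11: 7·11 + 5 = 82; next = 81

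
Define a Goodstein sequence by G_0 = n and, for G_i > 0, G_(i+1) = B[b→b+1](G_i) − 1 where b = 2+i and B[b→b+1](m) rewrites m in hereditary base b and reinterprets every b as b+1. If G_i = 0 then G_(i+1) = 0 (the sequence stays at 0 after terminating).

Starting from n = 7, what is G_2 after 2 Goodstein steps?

base 2: 7 = 2^2 + 2 + 1; at 3: 3^3 + 3 + 1 = 31; next = 30
base 3: 30 = 3^3 + 3; at 4: 4^4 + 4 = 260; next = 259

259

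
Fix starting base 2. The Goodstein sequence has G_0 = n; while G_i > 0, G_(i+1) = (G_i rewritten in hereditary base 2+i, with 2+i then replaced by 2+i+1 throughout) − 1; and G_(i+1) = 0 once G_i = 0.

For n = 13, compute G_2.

i=0: 13 = 2^(2 + 1) + 2^2 + 1 (b=2); 2→3: 3^(3 + 1) + 3^3 + 1 = 109; 109−1 = 108
i=1: 108 = 3^(3 + 1) + 3^3 (b=3); 3→4: 4^(4 + 1) + 4^4 = 1280; 1280−1 = 1279
i=2: 1279 = 4^(4 + 1) + 3·4^3 + 3·4^2 + 3·4 + 3 (b=4); 4→5: 5^(5 + 1) + 3·5^3 + 3·5^2 + 3·5 + 3 = 16093; 16093−1 = 16092

1279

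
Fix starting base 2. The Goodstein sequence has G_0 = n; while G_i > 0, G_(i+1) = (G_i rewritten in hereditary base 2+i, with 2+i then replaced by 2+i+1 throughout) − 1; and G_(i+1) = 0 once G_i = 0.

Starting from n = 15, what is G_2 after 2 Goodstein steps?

1283

i=0: 15 = 2^(2 + 1) + 2^2 + 2 + 1 (b=2); 2→3: 3^(3 + 1) + 3^3 + 3 + 1 = 112; 112−1 = 111
i=1: 111 = 3^(3 + 1) + 3^3 + 3 (b=3); 3→4: 4^(4 + 1) + 4^4 + 4 = 1284; 1284−1 = 1283
i=2: 1283 = 4^(4 + 1) + 4^4 + 3 (b=4); 4→5: 5^(5 + 1) + 5^5 + 3 = 18753; 18753−1 = 18752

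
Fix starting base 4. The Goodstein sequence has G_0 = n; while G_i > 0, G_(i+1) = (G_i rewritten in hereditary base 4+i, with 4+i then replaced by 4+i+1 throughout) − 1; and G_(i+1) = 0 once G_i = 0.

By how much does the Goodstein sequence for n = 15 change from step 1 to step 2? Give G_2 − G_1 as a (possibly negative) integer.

i=0: 15 = 3·4 + 3 (b=4); 4→5: 3·5 + 3 = 18; 18−1 = 17
i=1: 17 = 3·5 + 2 (b=5); 5→6: 3·6 + 2 = 20; 20−1 = 19

2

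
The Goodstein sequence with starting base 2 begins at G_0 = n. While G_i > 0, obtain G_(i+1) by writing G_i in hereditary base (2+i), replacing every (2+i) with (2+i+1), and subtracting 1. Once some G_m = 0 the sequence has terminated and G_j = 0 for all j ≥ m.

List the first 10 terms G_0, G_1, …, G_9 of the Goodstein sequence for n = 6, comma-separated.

step 0: 6 = 2^2 + 2; sub 3 for 2: 3^3 + 3; = 30; G_1 = 30−1 = 29
step 1: 29 = 3^3 + 2; sub 4 for 3: 4^4 + 2; = 258; G_2 = 258−1 = 257
step 2: 257 = 4^4 + 1; sub 5 for 4: 5^5 + 1; = 3126; G_3 = 3126−1 = 3125
step 3: 3125 = 5^5; sub 6 for 5: 6^6; = 46656; G_4 = 46656−1 = 46655
step 4: 46655 = 5·6^5 + 5·6^4 + 5·6^3 + 5·6^2 + 5·6 + 5; sub 7 for 6: 5·7^5 + 5·7^4 + 5·7^3 + 5·7^2 + 5·7 + 5; = 98040; G_5 = 98040−1 = 98039
step 5: 98039 = 5·7^5 + 5·7^4 + 5·7^3 + 5·7^2 + 5·7 + 4; sub 8 for 7: 5·8^5 + 5·8^4 + 5·8^3 + 5·8^2 + 5·8 + 4; = 187244; G_6 = 187244−1 = 187243
step 6: 187243 = 5·8^5 + 5·8^4 + 5·8^3 + 5·8^2 + 5·8 + 3; sub 9 for 8: 5·9^5 + 5·9^4 + 5·9^3 + 5·9^2 + 5·9 + 3; = 332148; G_7 = 332148−1 = 332147
step 7: 332147 = 5·9^5 + 5·9^4 + 5·9^3 + 5·9^2 + 5·9 + 2; sub 10 for 9: 5·10^5 + 5·10^4 + 5·10^3 + 5·10^2 + 5·10 + 2; = 555552; G_8 = 555552−1 = 555551
step 8: 555551 = 5·10^5 + 5·10^4 + 5·10^3 + 5·10^2 + 5·10 + 1; sub 11 for 10: 5·11^5 + 5·11^4 + 5·11^3 + 5·11^2 + 5·11 + 1; = 885776; G_9 = 885776−1 = 885775

6, 29, 257, 3125, 46655, 98039, 187243, 332147, 555551, 885775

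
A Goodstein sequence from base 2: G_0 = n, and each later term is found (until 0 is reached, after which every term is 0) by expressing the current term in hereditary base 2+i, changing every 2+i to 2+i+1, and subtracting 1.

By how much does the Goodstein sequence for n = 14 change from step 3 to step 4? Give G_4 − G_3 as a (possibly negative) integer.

14 —HB2→ 2^(2 + 1) + 2^2 + 2 —bump→ 3^(3 + 1) + 3^3 + 3 = 111 —(−1)→ 110
110 —HB3→ 3^(3 + 1) + 3^3 + 2 —bump→ 4^(4 + 1) + 4^4 + 2 = 1282 —(−1)→ 1281
1281 —HB4→ 4^(4 + 1) + 4^4 + 1 —bump→ 5^(5 + 1) + 5^5 + 1 = 18751 —(−1)→ 18750
18750 —HB5→ 5^(5 + 1) + 5^5 —bump→ 6^(6 + 1) + 6^6 = 326592 —(−1)→ 326591

307841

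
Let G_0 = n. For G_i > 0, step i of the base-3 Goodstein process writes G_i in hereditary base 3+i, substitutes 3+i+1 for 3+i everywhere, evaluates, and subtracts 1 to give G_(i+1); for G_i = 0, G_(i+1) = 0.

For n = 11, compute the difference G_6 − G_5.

4

[0] 11 ≡ 3^2 + 2 (base 3). Lift 4: 18. −1: 17.
[1] 17 ≡ 4^2 + 1 (base 4). Lift 5: 26. −1: 25.
[2] 25 ≡ 5^2 (base 5). Lift 6: 36. −1: 35.
[3] 35 ≡ 5·6 + 5 (base 6). Lift 7: 40. −1: 39.
[4] 39 ≡ 5·7 + 4 (base 7). Lift 8: 44. −1: 43.
[5] 43 ≡ 5·8 + 3 (base 8). Lift 9: 48. −1: 47.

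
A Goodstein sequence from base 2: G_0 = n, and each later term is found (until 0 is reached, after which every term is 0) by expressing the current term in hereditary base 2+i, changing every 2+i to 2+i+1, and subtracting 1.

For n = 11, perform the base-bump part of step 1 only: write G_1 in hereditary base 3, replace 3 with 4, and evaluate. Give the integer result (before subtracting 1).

1028

(0) 11|_2 = 2^(2 + 1) + 2 + 1 ↦ 3^(3 + 1) + 3 + 1|_3 = 85 ⇒ 84
(1) 84|_3 = 3^(3 + 1) + 3 ↦ 4^(4 + 1) + 4|_4 = 1028 ⇒ 1027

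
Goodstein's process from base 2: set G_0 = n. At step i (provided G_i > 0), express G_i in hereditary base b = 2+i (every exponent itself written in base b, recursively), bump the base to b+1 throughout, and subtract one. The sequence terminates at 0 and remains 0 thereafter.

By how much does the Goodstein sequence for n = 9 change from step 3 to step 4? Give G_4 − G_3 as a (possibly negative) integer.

130901

i=0: 9 = 2^(2 + 1) + 1 (b=2); 2→3: 3^(3 + 1) + 1 = 82; 82−1 = 81
i=1: 81 = 3^(3 + 1) (b=3); 3→4: 4^(4 + 1) = 1024; 1024−1 = 1023
i=2: 1023 = 3·4^4 + 3·4^3 + 3·4^2 + 3·4 + 3 (b=4); 4→5: 3·5^5 + 3·5^3 + 3·5^2 + 3·5 + 3 = 9843; 9843−1 = 9842
i=3: 9842 = 3·5^5 + 3·5^3 + 3·5^2 + 3·5 + 2 (b=5); 5→6: 3·6^6 + 3·6^3 + 3·6^2 + 3·6 + 2 = 140744; 140744−1 = 140743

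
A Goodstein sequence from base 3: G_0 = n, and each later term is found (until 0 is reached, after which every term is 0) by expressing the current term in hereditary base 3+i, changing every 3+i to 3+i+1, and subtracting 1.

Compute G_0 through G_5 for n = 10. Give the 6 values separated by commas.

i=0: 10 = 3^2 + 1 (b=3); 3→4: 4^2 + 1 = 17; 17−1 = 16
i=1: 16 = 4^2 (b=4); 4→5: 5^2 = 25; 25−1 = 24
i=2: 24 = 4·5 + 4 (b=5); 5→6: 4·6 + 4 = 28; 28−1 = 27
i=3: 27 = 4·6 + 3 (b=6); 6→7: 4·7 + 3 = 31; 31−1 = 30
i=4: 30 = 4·7 + 2 (b=7); 7→8: 4·8 + 2 = 34; 34−1 = 33

10, 16, 24, 27, 30, 33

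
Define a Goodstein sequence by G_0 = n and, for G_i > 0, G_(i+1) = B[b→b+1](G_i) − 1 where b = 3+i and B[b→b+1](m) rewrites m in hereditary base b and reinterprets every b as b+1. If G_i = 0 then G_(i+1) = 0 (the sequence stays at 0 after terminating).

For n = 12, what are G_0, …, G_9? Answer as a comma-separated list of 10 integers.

12, 19, 27, 37, 49, 63, 69, 75, 81, 87

G_0=12  [base 3] 3^2 + 3  →[3↦4]→  4^2 + 4 = 20  −1 ⇒ G_1=19
G_1=19  [base 4] 4^2 + 3  →[4↦5]→  5^2 + 3 = 28  −1 ⇒ G_2=27
G_2=27  [base 5] 5^2 + 2  →[5↦6]→  6^2 + 2 = 38  −1 ⇒ G_3=37
G_3=37  [base 6] 6^2 + 1  →[6↦7]→  7^2 + 1 = 50  −1 ⇒ G_4=49
G_4=49  [base 7] 7^2  →[7↦8]→  8^2 = 64  −1 ⇒ G_5=63
G_5=63  [base 8] 7·8 + 7  →[8↦9]→  7·9 + 7 = 70  −1 ⇒ G_6=69
G_6=69  [base 9] 7·9 + 6  →[9↦10]→  7·10 + 6 = 76  −1 ⇒ G_7=75
G_7=75  [base 10] 7·10 + 5  →[10↦11]→  7·11 + 5 = 82  −1 ⇒ G_8=81
G_8=81  [base 11] 7·11 + 4  →[11↦12]→  7·12 + 4 = 88  −1 ⇒ G_9=87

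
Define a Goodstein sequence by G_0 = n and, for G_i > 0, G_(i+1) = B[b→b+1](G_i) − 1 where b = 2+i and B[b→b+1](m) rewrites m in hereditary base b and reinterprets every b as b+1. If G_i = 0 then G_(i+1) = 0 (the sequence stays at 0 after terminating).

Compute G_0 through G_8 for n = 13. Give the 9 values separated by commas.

G_0 = 13. HB_2(13) = 2^(2 + 1) + 2^2 + 1. Bump = 109. G_1 = 108.
G_1 = 108. HB_3(108) = 3^(3 + 1) + 3^3. Bump = 1280. G_2 = 1279.
G_2 = 1279. HB_4(1279) = 4^(4 + 1) + 3·4^3 + 3·4^2 + 3·4 + 3. Bump = 16093. G_3 = 16092.
G_3 = 16092. HB_5(16092) = 5^(5 + 1) + 3·5^3 + 3·5^2 + 3·5 + 2. Bump = 280712. G_4 = 280711.
G_4 = 280711. HB_6(280711) = 6^(6 + 1) + 3·6^3 + 3·6^2 + 3·6 + 1. Bump = 5765999. G_5 = 5765998.
G_5 = 5765998. HB_7(5765998) = 7^(7 + 1) + 3·7^3 + 3·7^2 + 3·7. Bump = 134219480. G_6 = 134219479.
G_6 = 134219479. HB_8(134219479) = 8^(8 + 1) + 3·8^3 + 3·8^2 + 2·8 + 7. Bump = 3486786856. G_7 = 3486786855.
G_7 = 3486786855. HB_9(3486786855) = 9^(9 + 1) + 3·9^3 + 3·9^2 + 2·9 + 6. Bump = 100000003326. G_8 = 100000003325.

13, 108, 1279, 16092, 280711, 5765998, 134219479, 3486786855, 100000003325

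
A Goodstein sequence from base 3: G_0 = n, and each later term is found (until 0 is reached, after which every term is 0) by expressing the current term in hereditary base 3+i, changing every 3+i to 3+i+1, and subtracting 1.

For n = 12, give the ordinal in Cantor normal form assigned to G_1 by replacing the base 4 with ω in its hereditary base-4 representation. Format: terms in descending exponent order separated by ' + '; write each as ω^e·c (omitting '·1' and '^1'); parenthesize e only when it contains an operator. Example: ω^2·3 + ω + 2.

12 —HB3→ 3^2 + 3 —bump→ 4^2 + 4 = 20 —(−1)→ 19
19 —HB4→ 4^2 + 3 —bump→ 5^2 + 3 = 28 —(−1)→ 27

ω^2 + 3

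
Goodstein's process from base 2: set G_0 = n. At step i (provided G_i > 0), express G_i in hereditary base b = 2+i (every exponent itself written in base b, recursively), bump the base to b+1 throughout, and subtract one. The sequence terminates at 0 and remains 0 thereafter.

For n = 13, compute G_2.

G_0 = 13. HB_2(13) = 2^(2 + 1) + 2^2 + 1. Bump = 109. G_1 = 108.
G_1 = 108. HB_3(108) = 3^(3 + 1) + 3^3. Bump = 1280. G_2 = 1279.

1279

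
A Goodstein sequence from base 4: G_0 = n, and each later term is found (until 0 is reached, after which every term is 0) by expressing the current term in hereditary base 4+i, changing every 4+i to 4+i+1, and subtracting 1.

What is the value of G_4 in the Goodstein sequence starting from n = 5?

3

i=0: 5 = 4 + 1 (b=4); 4→5: 5 + 1 = 6; 6−1 = 5
i=1: 5 = 5 (b=5); 5→6: 6 = 6; 6−1 = 5
i=2: 5 = 5 (b=6); 6→7: 5 = 5; 5−1 = 4
i=3: 4 = 4 (b=7); 7→8: 4 = 4; 4−1 = 3
i=4: 3 = 3 (b=8); 8→9: 3 = 3; 3−1 = 2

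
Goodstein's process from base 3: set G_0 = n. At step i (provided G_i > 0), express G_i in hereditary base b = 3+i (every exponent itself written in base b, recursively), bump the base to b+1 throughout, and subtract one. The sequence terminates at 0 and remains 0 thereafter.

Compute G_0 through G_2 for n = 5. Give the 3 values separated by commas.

[0] 5 ≡ 3 + 2 (base 3). Lift 4: 6. −1: 5.
[1] 5 ≡ 4 + 1 (base 4). Lift 5: 6. −1: 5.

5, 5, 5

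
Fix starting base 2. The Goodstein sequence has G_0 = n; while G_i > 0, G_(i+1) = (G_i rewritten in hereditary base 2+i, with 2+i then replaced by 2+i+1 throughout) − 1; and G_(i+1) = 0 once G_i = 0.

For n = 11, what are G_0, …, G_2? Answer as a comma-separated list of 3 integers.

11, 84, 1027

(0) 11|_2 = 2^(2 + 1) + 2 + 1 ↦ 3^(3 + 1) + 3 + 1|_3 = 85 ⇒ 84
(1) 84|_3 = 3^(3 + 1) + 3 ↦ 4^(4 + 1) + 4|_4 = 1028 ⇒ 1027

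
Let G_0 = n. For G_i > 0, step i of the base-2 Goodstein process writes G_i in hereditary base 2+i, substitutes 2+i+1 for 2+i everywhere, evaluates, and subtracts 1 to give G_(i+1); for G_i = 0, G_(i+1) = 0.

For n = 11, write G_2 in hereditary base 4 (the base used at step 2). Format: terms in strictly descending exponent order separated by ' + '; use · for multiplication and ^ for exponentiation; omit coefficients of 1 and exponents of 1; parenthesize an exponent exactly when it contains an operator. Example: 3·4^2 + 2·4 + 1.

step 0: 11 = 2^(2 + 1) + 2 + 1; sub 3 for 2: 3^(3 + 1) + 3 + 1; = 85; G_1 = 85−1 = 84
step 1: 84 = 3^(3 + 1) + 3; sub 4 for 3: 4^(4 + 1) + 4; = 1028; G_2 = 1028−1 = 1027
step 2: 1027 = 4^(4 + 1) + 3; sub 5 for 4: 5^(5 + 1) + 3; = 15628; G_3 = 15628−1 = 15627

4^(4 + 1) + 3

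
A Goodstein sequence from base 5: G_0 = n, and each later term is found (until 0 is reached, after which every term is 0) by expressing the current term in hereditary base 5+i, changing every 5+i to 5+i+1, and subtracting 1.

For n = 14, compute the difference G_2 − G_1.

1

i=0: 14 = 2·5 + 4 (b=5); 5→6: 2·6 + 4 = 16; 16−1 = 15
i=1: 15 = 2·6 + 3 (b=6); 6→7: 2·7 + 3 = 17; 17−1 = 16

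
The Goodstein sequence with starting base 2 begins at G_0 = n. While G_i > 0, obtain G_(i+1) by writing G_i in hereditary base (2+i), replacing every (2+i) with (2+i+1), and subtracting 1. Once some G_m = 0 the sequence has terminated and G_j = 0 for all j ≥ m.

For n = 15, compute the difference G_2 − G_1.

1172

15 —HB2→ 2^(2 + 1) + 2^2 + 2 + 1 —bump→ 3^(3 + 1) + 3^3 + 3 + 1 = 112 —(−1)→ 111
111 —HB3→ 3^(3 + 1) + 3^3 + 3 —bump→ 4^(4 + 1) + 4^4 + 4 = 1284 —(−1)→ 1283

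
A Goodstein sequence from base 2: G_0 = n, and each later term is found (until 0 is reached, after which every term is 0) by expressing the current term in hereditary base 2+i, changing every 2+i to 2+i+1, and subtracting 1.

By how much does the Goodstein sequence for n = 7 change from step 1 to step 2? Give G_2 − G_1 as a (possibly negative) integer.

229

G_0 = 7. HB_2(7) = 2^2 + 2 + 1. Bump = 31. G_1 = 30.
G_1 = 30. HB_3(30) = 3^3 + 3. Bump = 260. G_2 = 259.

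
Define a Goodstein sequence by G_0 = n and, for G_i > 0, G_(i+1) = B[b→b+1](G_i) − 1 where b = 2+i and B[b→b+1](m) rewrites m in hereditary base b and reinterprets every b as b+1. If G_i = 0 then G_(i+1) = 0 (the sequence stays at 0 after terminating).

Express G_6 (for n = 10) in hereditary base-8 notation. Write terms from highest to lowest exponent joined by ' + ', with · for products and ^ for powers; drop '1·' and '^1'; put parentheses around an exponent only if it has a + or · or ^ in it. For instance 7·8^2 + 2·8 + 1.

5·8^8 + 5·8^5 + 5·8^4 + 5·8^3 + 5·8^2 + 5·8 + 3

i=0: 10 = 2^(2 + 1) + 2 (b=2); 2→3: 3^(3 + 1) + 3 = 84; 84−1 = 83
i=1: 83 = 3^(3 + 1) + 2 (b=3); 3→4: 4^(4 + 1) + 2 = 1026; 1026−1 = 1025
i=2: 1025 = 4^(4 + 1) + 1 (b=4); 4→5: 5^(5 + 1) + 1 = 15626; 15626−1 = 15625
i=3: 15625 = 5^(5 + 1) (b=5); 5→6: 6^(6 + 1) = 279936; 279936−1 = 279935
i=4: 279935 = 5·6^6 + 5·6^5 + 5·6^4 + 5·6^3 + 5·6^2 + 5·6 + 5 (b=6); 6→7: 5·7^7 + 5·7^5 + 5·7^4 + 5·7^3 + 5·7^2 + 5·7 + 5 = 4215755; 4215755−1 = 4215754
i=5: 4215754 = 5·7^7 + 5·7^5 + 5·7^4 + 5·7^3 + 5·7^2 + 5·7 + 4 (b=7); 7→8: 5·8^8 + 5·8^5 + 5·8^4 + 5·8^3 + 5·8^2 + 5·8 + 4 = 84073324; 84073324−1 = 84073323
i=6: 84073323 = 5·8^8 + 5·8^5 + 5·8^4 + 5·8^3 + 5·8^2 + 5·8 + 3 (b=8); 8→9: 5·9^9 + 5·9^5 + 5·9^4 + 5·9^3 + 5·9^2 + 5·9 + 3 = 1937434593; 1937434593−1 = 1937434592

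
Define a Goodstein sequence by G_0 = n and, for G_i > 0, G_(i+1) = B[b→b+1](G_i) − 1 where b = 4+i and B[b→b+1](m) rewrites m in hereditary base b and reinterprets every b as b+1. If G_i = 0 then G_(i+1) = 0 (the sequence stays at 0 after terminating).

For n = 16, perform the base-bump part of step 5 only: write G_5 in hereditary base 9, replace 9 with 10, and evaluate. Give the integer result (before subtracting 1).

step 0: 16 = 4^2; sub 5 for 4: 5^2; = 25; G_1 = 25−1 = 24
step 1: 24 = 4·5 + 4; sub 6 for 5: 4·6 + 4; = 28; G_2 = 28−1 = 27
step 2: 27 = 4·6 + 3; sub 7 for 6: 4·7 + 3; = 31; G_3 = 31−1 = 30
step 3: 30 = 4·7 + 2; sub 8 for 7: 4·8 + 2; = 34; G_4 = 34−1 = 33
step 4: 33 = 4·8 + 1; sub 9 for 8: 4·9 + 1; = 37; G_5 = 37−1 = 36
step 5: 36 = 4·9; sub 10 for 9: 4·10; = 40; G_6 = 40−1 = 39

40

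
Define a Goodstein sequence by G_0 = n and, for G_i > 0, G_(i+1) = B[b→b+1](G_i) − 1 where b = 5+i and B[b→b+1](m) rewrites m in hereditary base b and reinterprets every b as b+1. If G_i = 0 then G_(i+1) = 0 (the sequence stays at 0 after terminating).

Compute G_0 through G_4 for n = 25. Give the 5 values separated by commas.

G_0=25  [base 5] 5^2  →[5↦6]→  6^2 = 36  −1 ⇒ G_1=35
G_1=35  [base 6] 5·6 + 5  →[6↦7]→  5·7 + 5 = 40  −1 ⇒ G_2=39
G_2=39  [base 7] 5·7 + 4  →[7↦8]→  5·8 + 4 = 44  −1 ⇒ G_3=43
G_3=43  [base 8] 5·8 + 3  →[8↦9]→  5·9 + 3 = 48  −1 ⇒ G_4=47

25, 35, 39, 43, 47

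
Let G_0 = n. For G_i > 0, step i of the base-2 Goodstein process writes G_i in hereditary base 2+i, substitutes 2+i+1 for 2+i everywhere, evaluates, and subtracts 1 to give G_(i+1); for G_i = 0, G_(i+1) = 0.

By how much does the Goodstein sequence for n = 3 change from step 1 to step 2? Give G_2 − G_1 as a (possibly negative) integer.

(0) 3|_2 = 2 + 1 ↦ 3 + 1|_3 = 4 ⇒ 3
(1) 3|_3 = 3 ↦ 4|_4 = 4 ⇒ 3

0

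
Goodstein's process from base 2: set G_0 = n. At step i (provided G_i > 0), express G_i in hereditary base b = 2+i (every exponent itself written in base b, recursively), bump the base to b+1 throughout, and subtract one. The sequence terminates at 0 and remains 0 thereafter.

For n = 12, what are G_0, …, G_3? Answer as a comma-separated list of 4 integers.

12, 107, 1065, 15685

i=0: 12 = 2^(2 + 1) + 2^2 (b=2); 2→3: 3^(3 + 1) + 3^3 = 108; 108−1 = 107
i=1: 107 = 3^(3 + 1) + 2·3^2 + 2·3 + 2 (b=3); 3→4: 4^(4 + 1) + 2·4^2 + 2·4 + 2 = 1066; 1066−1 = 1065
i=2: 1065 = 4^(4 + 1) + 2·4^2 + 2·4 + 1 (b=4); 4→5: 5^(5 + 1) + 2·5^2 + 2·5 + 1 = 15686; 15686−1 = 15685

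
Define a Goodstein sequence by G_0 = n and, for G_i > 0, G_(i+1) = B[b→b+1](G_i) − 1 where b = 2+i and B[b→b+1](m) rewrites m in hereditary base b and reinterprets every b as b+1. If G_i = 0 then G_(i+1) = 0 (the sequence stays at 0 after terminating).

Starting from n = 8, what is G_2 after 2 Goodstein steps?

step 0: 8 = 2^(2 + 1); sub 3 for 2: 3^(3 + 1); = 81; G_1 = 81−1 = 80
step 1: 80 = 2·3^3 + 2·3^2 + 2·3 + 2; sub 4 for 3: 2·4^4 + 2·4^2 + 2·4 + 2; = 554; G_2 = 554−1 = 553

553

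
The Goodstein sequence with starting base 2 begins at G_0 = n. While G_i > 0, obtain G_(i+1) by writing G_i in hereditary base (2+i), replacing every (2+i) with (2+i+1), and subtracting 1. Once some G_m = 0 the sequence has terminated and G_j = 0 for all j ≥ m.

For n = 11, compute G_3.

[0] 11 ≡ 2^(2 + 1) + 2 + 1 (base 2). Lift 3: 85. −1: 84.
[1] 84 ≡ 3^(3 + 1) + 3 (base 3). Lift 4: 1028. −1: 1027.
[2] 1027 ≡ 4^(4 + 1) + 3 (base 4). Lift 5: 15628. −1: 15627.

15627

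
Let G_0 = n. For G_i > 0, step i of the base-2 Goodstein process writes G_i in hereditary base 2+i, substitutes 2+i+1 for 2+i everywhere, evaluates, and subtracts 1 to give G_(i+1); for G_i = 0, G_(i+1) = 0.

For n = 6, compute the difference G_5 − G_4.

51384

i=0: 6 = 2^2 + 2 (b=2); 2→3: 3^3 + 3 = 30; 30−1 = 29
i=1: 29 = 3^3 + 2 (b=3); 3→4: 4^4 + 2 = 258; 258−1 = 257
i=2: 257 = 4^4 + 1 (b=4); 4→5: 5^5 + 1 = 3126; 3126−1 = 3125
i=3: 3125 = 5^5 (b=5); 5→6: 6^6 = 46656; 46656−1 = 46655
i=4: 46655 = 5·6^5 + 5·6^4 + 5·6^3 + 5·6^2 + 5·6 + 5 (b=6); 6→7: 5·7^5 + 5·7^4 + 5·7^3 + 5·7^2 + 5·7 + 5 = 98040; 98040−1 = 98039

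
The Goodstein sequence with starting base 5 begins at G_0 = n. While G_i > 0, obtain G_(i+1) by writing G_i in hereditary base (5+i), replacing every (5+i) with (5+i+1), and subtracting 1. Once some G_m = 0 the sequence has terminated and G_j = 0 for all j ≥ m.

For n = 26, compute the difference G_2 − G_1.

(0) 26|_5 = 5^2 + 1 ↦ 6^2 + 1|_6 = 37 ⇒ 36
(1) 36|_6 = 6^2 ↦ 7^2|_7 = 49 ⇒ 48

12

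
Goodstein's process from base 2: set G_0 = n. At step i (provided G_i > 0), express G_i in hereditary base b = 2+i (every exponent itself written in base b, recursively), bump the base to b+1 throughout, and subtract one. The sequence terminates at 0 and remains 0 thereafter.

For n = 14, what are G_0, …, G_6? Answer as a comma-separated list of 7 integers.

G_0 = 14. HB_2(14) = 2^(2 + 1) + 2^2 + 2. Bump = 111. G_1 = 110.
G_1 = 110. HB_3(110) = 3^(3 + 1) + 3^3 + 2. Bump = 1282. G_2 = 1281.
G_2 = 1281. HB_4(1281) = 4^(4 + 1) + 4^4 + 1. Bump = 18751. G_3 = 18750.
G_3 = 18750. HB_5(18750) = 5^(5 + 1) + 5^5. Bump = 326592. G_4 = 326591.
G_4 = 326591. HB_6(326591) = 6^(6 + 1) + 5·6^5 + 5·6^4 + 5·6^3 + 5·6^2 + 5·6 + 5. Bump = 5862841. G_5 = 5862840.
G_5 = 5862840. HB_7(5862840) = 7^(7 + 1) + 5·7^5 + 5·7^4 + 5·7^3 + 5·7^2 + 5·7 + 4. Bump = 134404972. G_6 = 134404971.

14, 110, 1281, 18750, 326591, 5862840, 134404971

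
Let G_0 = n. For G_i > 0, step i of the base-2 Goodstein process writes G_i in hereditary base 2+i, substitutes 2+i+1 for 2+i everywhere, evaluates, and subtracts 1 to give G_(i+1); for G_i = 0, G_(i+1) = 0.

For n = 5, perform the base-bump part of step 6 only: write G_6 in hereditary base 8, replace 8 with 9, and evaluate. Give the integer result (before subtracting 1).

2455

G_0 = 5. HB_2(5) = 2^2 + 1. Bump = 28. G_1 = 27.
G_1 = 27. HB_3(27) = 3^3. Bump = 256. G_2 = 255.
G_2 = 255. HB_4(255) = 3·4^3 + 3·4^2 + 3·4 + 3. Bump = 468. G_3 = 467.
G_3 = 467. HB_5(467) = 3·5^3 + 3·5^2 + 3·5 + 2. Bump = 776. G_4 = 775.
G_4 = 775. HB_6(775) = 3·6^3 + 3·6^2 + 3·6 + 1. Bump = 1198. G_5 = 1197.
G_5 = 1197. HB_7(1197) = 3·7^3 + 3·7^2 + 3·7. Bump = 1752. G_6 = 1751.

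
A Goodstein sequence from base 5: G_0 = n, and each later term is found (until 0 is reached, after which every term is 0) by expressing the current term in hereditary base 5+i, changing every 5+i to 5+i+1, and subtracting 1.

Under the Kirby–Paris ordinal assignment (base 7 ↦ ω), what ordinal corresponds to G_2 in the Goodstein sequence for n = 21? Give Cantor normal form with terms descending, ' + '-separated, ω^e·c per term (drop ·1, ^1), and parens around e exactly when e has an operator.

[0] 21 ≡ 4·5 + 1 (base 5). Lift 6: 25. −1: 24.
[1] 24 ≡ 4·6 (base 6). Lift 7: 28. −1: 27.
[2] 27 ≡ 3·7 + 6 (base 7). Lift 8: 30. −1: 29.

ω·3 + 6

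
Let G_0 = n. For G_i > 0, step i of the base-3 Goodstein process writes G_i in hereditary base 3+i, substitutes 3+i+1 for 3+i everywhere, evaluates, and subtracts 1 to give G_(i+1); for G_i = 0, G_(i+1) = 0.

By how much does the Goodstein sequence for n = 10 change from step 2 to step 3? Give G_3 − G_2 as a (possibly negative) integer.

10 —HB3→ 3^2 + 1 —bump→ 4^2 + 1 = 17 —(−1)→ 16
16 —HB4→ 4^2 —bump→ 5^2 = 25 —(−1)→ 24
24 —HB5→ 4·5 + 4 —bump→ 4·6 + 4 = 28 —(−1)→ 27

3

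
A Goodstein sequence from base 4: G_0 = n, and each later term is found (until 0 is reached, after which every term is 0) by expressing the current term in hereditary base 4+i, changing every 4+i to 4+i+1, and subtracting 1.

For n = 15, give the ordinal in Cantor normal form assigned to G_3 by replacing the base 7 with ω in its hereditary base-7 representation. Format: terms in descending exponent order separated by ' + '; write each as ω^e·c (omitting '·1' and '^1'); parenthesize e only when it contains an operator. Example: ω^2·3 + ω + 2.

G_0 = 15. HB_4(15) = 3·4 + 3. Bump = 18. G_1 = 17.
G_1 = 17. HB_5(17) = 3·5 + 2. Bump = 20. G_2 = 19.
G_2 = 19. HB_6(19) = 3·6 + 1. Bump = 22. G_3 = 21.
G_3 = 21. HB_7(21) = 3·7. Bump = 24. G_4 = 23.

ω·3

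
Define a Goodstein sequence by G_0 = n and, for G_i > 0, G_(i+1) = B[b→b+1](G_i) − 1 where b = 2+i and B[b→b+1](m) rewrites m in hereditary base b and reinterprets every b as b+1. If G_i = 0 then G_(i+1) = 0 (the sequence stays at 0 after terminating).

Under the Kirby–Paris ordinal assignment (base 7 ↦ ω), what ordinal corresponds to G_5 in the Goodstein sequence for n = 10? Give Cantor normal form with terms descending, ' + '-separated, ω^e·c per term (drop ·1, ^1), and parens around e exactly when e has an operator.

ω^ω·5 + ω^5·5 + ω^4·5 + ω^3·5 + ω^2·5 + ω·5 + 4

(0) 10|_2 = 2^(2 + 1) + 2 ↦ 3^(3 + 1) + 3|_3 = 84 ⇒ 83
(1) 83|_3 = 3^(3 + 1) + 2 ↦ 4^(4 + 1) + 2|_4 = 1026 ⇒ 1025
(2) 1025|_4 = 4^(4 + 1) + 1 ↦ 5^(5 + 1) + 1|_5 = 15626 ⇒ 15625
(3) 15625|_5 = 5^(5 + 1) ↦ 6^(6 + 1)|_6 = 279936 ⇒ 279935
(4) 279935|_6 = 5·6^6 + 5·6^5 + 5·6^4 + 5·6^3 + 5·6^2 + 5·6 + 5 ↦ 5·7^7 + 5·7^5 + 5·7^4 + 5·7^3 + 5·7^2 + 5·7 + 5|_7 = 4215755 ⇒ 4215754
(5) 4215754|_7 = 5·7^7 + 5·7^5 + 5·7^4 + 5·7^3 + 5·7^2 + 5·7 + 4 ↦ 5·8^8 + 5·8^5 + 5·8^4 + 5·8^3 + 5·8^2 + 5·8 + 4|_8 = 84073324 ⇒ 84073323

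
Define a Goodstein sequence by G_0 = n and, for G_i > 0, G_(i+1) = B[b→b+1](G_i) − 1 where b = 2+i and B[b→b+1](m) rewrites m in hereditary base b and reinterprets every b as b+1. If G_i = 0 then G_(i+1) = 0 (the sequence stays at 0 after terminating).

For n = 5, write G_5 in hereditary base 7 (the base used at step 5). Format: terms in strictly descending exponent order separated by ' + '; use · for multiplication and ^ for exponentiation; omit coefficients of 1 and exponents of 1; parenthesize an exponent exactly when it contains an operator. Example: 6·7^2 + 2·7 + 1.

3·7^3 + 3·7^2 + 3·7

[0] 5 ≡ 2^2 + 1 (base 2). Lift 3: 28. −1: 27.
[1] 27 ≡ 3^3 (base 3). Lift 4: 256. −1: 255.
[2] 255 ≡ 3·4^3 + 3·4^2 + 3·4 + 3 (base 4). Lift 5: 468. −1: 467.
[3] 467 ≡ 3·5^3 + 3·5^2 + 3·5 + 2 (base 5). Lift 6: 776. −1: 775.
[4] 775 ≡ 3·6^3 + 3·6^2 + 3·6 + 1 (base 6). Lift 7: 1198. −1: 1197.
[5] 1197 ≡ 3·7^3 + 3·7^2 + 3·7 (base 7). Lift 8: 1752. −1: 1751.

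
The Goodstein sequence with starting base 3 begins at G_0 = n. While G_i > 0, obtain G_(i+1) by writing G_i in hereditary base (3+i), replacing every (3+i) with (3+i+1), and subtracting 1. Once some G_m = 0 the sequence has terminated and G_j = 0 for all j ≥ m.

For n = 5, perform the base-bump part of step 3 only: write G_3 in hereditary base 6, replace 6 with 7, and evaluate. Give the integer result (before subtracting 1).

step 0: 5 = 3 + 2; sub 4 for 3: 4 + 2; = 6; G_1 = 6−1 = 5
step 1: 5 = 4 + 1; sub 5 for 4: 5 + 1; = 6; G_2 = 6−1 = 5
step 2: 5 = 5; sub 6 for 5: 6; = 6; G_3 = 6−1 = 5

5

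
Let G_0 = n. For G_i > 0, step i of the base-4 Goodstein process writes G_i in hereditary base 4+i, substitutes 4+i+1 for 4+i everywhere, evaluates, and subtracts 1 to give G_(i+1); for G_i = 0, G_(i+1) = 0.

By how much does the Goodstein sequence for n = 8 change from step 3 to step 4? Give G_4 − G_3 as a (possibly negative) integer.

(0) 8|_4 = 2·4 ↦ 2·5|_5 = 10 ⇒ 9
(1) 9|_5 = 5 + 4 ↦ 6 + 4|_6 = 10 ⇒ 9
(2) 9|_6 = 6 + 3 ↦ 7 + 3|_7 = 10 ⇒ 9
(3) 9|_7 = 7 + 2 ↦ 8 + 2|_8 = 10 ⇒ 9

0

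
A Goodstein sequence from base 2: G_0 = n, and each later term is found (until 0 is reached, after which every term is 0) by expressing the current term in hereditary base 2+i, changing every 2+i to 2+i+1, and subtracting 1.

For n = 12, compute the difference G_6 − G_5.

128452957

base 2: 12 = 2^(2 + 1) + 2^2; at 3: 3^(3 + 1) + 3^3 = 108; next = 107
base 3: 107 = 3^(3 + 1) + 2·3^2 + 2·3 + 2; at 4: 4^(4 + 1) + 2·4^2 + 2·4 + 2 = 1066; next = 1065
base 4: 1065 = 4^(4 + 1) + 2·4^2 + 2·4 + 1; at 5: 5^(5 + 1) + 2·5^2 + 2·5 + 1 = 15686; next = 15685
base 5: 15685 = 5^(5 + 1) + 2·5^2 + 2·5; at 6: 6^(6 + 1) + 2·6^2 + 2·6 = 280020; next = 280019
base 6: 280019 = 6^(6 + 1) + 2·6^2 + 6 + 5; at 7: 7^(7 + 1) + 2·7^2 + 7 + 5 = 5764911; next = 5764910
base 7: 5764910 = 7^(7 + 1) + 2·7^2 + 7 + 4; at 8: 8^(8 + 1) + 2·8^2 + 8 + 4 = 134217868; next = 134217867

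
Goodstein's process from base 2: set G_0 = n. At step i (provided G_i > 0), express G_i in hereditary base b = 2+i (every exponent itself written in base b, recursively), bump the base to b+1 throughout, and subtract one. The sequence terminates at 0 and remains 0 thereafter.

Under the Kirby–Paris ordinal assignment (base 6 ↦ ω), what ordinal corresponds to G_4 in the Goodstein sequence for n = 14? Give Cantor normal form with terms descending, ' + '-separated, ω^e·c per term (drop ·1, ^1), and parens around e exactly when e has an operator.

14 —HB2→ 2^(2 + 1) + 2^2 + 2 —bump→ 3^(3 + 1) + 3^3 + 3 = 111 —(−1)→ 110
110 —HB3→ 3^(3 + 1) + 3^3 + 2 —bump→ 4^(4 + 1) + 4^4 + 2 = 1282 —(−1)→ 1281
1281 —HB4→ 4^(4 + 1) + 4^4 + 1 —bump→ 5^(5 + 1) + 5^5 + 1 = 18751 —(−1)→ 18750
18750 —HB5→ 5^(5 + 1) + 5^5 —bump→ 6^(6 + 1) + 6^6 = 326592 —(−1)→ 326591
326591 —HB6→ 6^(6 + 1) + 5·6^5 + 5·6^4 + 5·6^3 + 5·6^2 + 5·6 + 5 —bump→ 7^(7 + 1) + 5·7^5 + 5·7^4 + 5·7^3 + 5·7^2 + 5·7 + 5 = 5862841 —(−1)→ 5862840

ω^(ω + 1) + ω^5·5 + ω^4·5 + ω^3·5 + ω^2·5 + ω·5 + 5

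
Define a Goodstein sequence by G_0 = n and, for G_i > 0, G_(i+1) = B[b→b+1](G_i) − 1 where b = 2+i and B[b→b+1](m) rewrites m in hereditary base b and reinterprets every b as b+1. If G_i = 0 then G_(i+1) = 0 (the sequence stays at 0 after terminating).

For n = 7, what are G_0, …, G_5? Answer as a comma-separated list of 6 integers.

7, 30, 259, 3127, 46657, 823543

G_0 = 7. HB_2(7) = 2^2 + 2 + 1. Bump = 31. G_1 = 30.
G_1 = 30. HB_3(30) = 3^3 + 3. Bump = 260. G_2 = 259.
G_2 = 259. HB_4(259) = 4^4 + 3. Bump = 3128. G_3 = 3127.
G_3 = 3127. HB_5(3127) = 5^5 + 2. Bump = 46658. G_4 = 46657.
G_4 = 46657. HB_6(46657) = 6^6 + 1. Bump = 823544. G_5 = 823543.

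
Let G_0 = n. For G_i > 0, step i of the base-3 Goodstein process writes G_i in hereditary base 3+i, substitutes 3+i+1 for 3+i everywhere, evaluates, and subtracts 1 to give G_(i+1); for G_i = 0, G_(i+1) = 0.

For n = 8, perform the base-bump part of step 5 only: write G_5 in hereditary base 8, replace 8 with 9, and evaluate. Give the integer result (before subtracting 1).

[0] 8 ≡ 2·3 + 2 (base 3). Lift 4: 10. −1: 9.
[1] 9 ≡ 2·4 + 1 (base 4). Lift 5: 11. −1: 10.
[2] 10 ≡ 2·5 (base 5). Lift 6: 12. −1: 11.
[3] 11 ≡ 6 + 5 (base 6). Lift 7: 12. −1: 11.
[4] 11 ≡ 7 + 4 (base 7). Lift 8: 12. −1: 11.
[5] 11 ≡ 8 + 3 (base 8). Lift 9: 12. −1: 11.

12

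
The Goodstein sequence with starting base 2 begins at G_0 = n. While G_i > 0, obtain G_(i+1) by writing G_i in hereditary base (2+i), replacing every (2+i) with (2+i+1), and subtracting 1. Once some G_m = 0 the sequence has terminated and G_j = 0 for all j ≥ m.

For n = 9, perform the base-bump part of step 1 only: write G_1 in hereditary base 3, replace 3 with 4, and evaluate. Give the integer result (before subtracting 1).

1024

G_0=9  [base 2] 2^(2 + 1) + 1  →[2↦3]→  3^(3 + 1) + 1 = 82  −1 ⇒ G_1=81
G_1=81  [base 3] 3^(3 + 1)  →[3↦4]→  4^(4 + 1) = 1024  −1 ⇒ G_2=1023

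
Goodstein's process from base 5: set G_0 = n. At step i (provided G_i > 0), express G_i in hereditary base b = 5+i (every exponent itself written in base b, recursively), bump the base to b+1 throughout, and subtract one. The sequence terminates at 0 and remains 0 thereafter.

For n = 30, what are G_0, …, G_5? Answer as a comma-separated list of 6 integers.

30, 41, 53, 67, 83, 101

base 5: 30 = 5^2 + 5; at 6: 6^2 + 6 = 42; next = 41
base 6: 41 = 6^2 + 5; at 7: 7^2 + 5 = 54; next = 53
base 7: 53 = 7^2 + 4; at 8: 8^2 + 4 = 68; next = 67
base 8: 67 = 8^2 + 3; at 9: 9^2 + 3 = 84; next = 83
base 9: 83 = 9^2 + 2; at 10: 10^2 + 2 = 102; next = 101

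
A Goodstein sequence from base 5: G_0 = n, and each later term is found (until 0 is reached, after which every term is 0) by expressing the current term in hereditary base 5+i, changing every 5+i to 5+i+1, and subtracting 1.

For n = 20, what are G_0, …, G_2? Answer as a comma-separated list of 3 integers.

base 5: 20 = 4·5; at 6: 4·6 = 24; next = 23
base 6: 23 = 3·6 + 5; at 7: 3·7 + 5 = 26; next = 25

20, 23, 25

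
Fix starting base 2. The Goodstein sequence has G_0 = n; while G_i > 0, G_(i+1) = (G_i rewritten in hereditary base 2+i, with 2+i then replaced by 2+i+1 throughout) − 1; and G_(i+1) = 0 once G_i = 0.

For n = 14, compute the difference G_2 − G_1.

1171

G_0 = 14. HB_2(14) = 2^(2 + 1) + 2^2 + 2. Bump = 111. G_1 = 110.
G_1 = 110. HB_3(110) = 3^(3 + 1) + 3^3 + 2. Bump = 1282. G_2 = 1281.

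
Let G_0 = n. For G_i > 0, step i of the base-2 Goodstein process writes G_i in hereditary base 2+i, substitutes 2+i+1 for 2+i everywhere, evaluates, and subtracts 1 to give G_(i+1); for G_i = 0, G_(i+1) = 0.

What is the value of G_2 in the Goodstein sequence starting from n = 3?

(0) 3|_2 = 2 + 1 ↦ 3 + 1|_3 = 4 ⇒ 3
(1) 3|_3 = 3 ↦ 4|_4 = 4 ⇒ 3
(2) 3|_4 = 3 ↦ 3|_5 = 3 ⇒ 2

3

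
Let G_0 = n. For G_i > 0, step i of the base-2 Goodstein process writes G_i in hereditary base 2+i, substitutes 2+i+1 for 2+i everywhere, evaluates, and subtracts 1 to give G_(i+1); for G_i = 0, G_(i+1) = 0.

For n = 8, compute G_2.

G_0 = 8. HB_2(8) = 2^(2 + 1). Bump = 81. G_1 = 80.
G_1 = 80. HB_3(80) = 2·3^3 + 2·3^2 + 2·3 + 2. Bump = 554. G_2 = 553.
G_2 = 553. HB_4(553) = 2·4^4 + 2·4^2 + 2·4 + 1. Bump = 6311. G_3 = 6310.

553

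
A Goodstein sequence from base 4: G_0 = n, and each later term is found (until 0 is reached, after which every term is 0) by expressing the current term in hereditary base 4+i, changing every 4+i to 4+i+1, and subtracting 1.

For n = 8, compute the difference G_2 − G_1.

0

base 4: 8 = 2·4; at 5: 2·5 = 10; next = 9
base 5: 9 = 5 + 4; at 6: 6 + 4 = 10; next = 9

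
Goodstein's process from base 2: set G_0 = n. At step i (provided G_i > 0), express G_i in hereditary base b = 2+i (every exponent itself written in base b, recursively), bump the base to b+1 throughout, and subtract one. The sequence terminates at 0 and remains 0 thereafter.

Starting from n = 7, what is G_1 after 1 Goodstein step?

i=0: 7 = 2^2 + 2 + 1 (b=2); 2→3: 3^3 + 3 + 1 = 31; 31−1 = 30
i=1: 30 = 3^3 + 3 (b=3); 3→4: 4^4 + 4 = 260; 260−1 = 259

30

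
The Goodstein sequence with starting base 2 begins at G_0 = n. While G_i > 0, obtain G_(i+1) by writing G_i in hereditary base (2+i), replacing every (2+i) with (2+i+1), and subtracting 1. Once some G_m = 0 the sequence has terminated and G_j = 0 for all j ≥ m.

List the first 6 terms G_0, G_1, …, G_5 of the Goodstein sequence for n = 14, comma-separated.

base 2: 14 = 2^(2 + 1) + 2^2 + 2; at 3: 3^(3 + 1) + 3^3 + 3 = 111; next = 110
base 3: 110 = 3^(3 + 1) + 3^3 + 2; at 4: 4^(4 + 1) + 4^4 + 2 = 1282; next = 1281
base 4: 1281 = 4^(4 + 1) + 4^4 + 1; at 5: 5^(5 + 1) + 5^5 + 1 = 18751; next = 18750
base 5: 18750 = 5^(5 + 1) + 5^5; at 6: 6^(6 + 1) + 6^6 = 326592; next = 326591
base 6: 326591 = 6^(6 + 1) + 5·6^5 + 5·6^4 + 5·6^3 + 5·6^2 + 5·6 + 5; at 7: 7^(7 + 1) + 5·7^5 + 5·7^4 + 5·7^3 + 5·7^2 + 5·7 + 5 = 5862841; next = 5862840

14, 110, 1281, 18750, 326591, 5862840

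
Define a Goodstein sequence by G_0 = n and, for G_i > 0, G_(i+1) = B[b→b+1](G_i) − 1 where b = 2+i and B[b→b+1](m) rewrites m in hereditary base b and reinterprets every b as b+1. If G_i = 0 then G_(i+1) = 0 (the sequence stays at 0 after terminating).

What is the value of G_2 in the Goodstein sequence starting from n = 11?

step 0: 11 = 2^(2 + 1) + 2 + 1; sub 3 for 2: 3^(3 + 1) + 3 + 1; = 85; G_1 = 85−1 = 84
step 1: 84 = 3^(3 + 1) + 3; sub 4 for 3: 4^(4 + 1) + 4; = 1028; G_2 = 1028−1 = 1027
step 2: 1027 = 4^(4 + 1) + 3; sub 5 for 4: 5^(5 + 1) + 3; = 15628; G_3 = 15628−1 = 15627

1027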